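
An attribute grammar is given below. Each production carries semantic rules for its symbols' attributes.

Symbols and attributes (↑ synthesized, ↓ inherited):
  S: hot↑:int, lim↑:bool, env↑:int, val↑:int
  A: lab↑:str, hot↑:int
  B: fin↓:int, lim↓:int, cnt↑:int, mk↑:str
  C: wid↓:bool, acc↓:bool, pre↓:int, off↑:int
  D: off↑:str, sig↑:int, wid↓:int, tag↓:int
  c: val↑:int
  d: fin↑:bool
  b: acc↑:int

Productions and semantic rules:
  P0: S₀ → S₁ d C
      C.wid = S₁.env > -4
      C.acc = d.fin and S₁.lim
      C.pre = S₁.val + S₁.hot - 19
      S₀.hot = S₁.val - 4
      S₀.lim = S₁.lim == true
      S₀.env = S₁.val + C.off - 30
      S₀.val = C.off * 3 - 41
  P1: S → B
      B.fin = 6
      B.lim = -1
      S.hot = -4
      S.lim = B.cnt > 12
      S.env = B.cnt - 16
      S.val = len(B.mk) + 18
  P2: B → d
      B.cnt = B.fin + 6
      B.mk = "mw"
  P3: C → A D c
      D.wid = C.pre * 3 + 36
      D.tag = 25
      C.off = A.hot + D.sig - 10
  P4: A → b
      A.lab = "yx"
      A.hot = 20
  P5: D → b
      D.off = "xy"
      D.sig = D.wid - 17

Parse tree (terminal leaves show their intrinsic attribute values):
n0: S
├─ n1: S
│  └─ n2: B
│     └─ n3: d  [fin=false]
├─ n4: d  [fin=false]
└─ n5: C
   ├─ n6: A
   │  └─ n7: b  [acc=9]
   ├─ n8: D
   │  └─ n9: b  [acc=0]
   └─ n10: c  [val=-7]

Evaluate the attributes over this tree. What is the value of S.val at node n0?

19

1. n2.fin = 6  [6]
2. n2.lim = -1  [-1]
3. n3.fin = false  [terminal]
4. n2.cnt = 12  [B.fin + 6]
5. n2.mk = "mw"  ["mw"]
6. n1.hot = -4  [-4]
7. n1.lim = false  [B.cnt > 12]
8. n1.env = -4  [B.cnt - 16]
9. n1.val = 20  [len(B.mk) + 18]
10. n4.fin = false  [terminal]
11. n5.wid = false  [S₁.env > -4]
12. n5.acc = false  [d.fin and S₁.lim]
13. n5.pre = -3  [S₁.val + S₁.hot - 19]
14. n7.acc = 9  [terminal]
15. n6.lab = "yx"  ["yx"]
16. n6.hot = 20  [20]
17. n8.wid = 27  [C.pre * 3 + 36]
18. n8.tag = 25  [25]
19. n9.acc = 0  [terminal]
20. n8.off = "xy"  ["xy"]
21. n8.sig = 10  [D.wid - 17]
22. n10.val = -7  [terminal]
23. n5.off = 20  [A.hot + D.sig - 10]
24. n0.hot = 16  [S₁.val - 4]
25. n0.lim = false  [S₁.lim == true]
26. n0.env = 10  [S₁.val + C.off - 30]
27. n0.val = 19  [C.off * 3 - 41]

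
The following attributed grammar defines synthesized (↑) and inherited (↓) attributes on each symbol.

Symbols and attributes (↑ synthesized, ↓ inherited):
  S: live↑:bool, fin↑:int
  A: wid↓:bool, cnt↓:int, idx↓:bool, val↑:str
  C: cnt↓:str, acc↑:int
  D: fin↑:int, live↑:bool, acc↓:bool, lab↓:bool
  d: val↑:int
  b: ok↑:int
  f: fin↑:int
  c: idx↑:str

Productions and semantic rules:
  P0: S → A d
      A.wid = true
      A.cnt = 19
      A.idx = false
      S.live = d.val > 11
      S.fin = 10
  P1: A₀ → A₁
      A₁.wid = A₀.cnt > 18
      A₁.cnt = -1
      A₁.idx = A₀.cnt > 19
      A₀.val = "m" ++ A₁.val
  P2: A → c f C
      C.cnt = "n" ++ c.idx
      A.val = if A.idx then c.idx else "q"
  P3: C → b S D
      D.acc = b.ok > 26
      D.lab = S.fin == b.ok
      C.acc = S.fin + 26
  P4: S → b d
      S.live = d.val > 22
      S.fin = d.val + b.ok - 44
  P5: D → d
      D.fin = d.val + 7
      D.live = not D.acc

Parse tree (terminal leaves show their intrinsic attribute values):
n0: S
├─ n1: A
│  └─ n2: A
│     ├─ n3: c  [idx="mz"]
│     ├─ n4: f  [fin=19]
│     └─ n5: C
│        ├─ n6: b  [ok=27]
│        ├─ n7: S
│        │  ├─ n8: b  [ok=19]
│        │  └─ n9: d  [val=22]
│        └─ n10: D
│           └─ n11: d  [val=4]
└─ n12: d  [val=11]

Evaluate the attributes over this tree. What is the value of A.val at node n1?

"mq"

1. n1.wid = true  [true]
2. n1.cnt = 19  [19]
3. n1.idx = false  [false]
4. n2.wid = true  [A₀.cnt > 18]
5. n2.cnt = -1  [-1]
6. n2.idx = false  [A₀.cnt > 19]
7. n3.idx = "mz"  [terminal]
8. n4.fin = 19  [terminal]
9. n5.cnt = "nmz"  ["n" ++ c.idx]
10. n6.ok = 27  [terminal]
11. n8.ok = 19  [terminal]
12. n9.val = 22  [terminal]
13. n7.live = false  [d.val > 22]
14. n7.fin = -3  [d.val + b.ok - 44]
15. n10.acc = true  [b.ok > 26]
16. n10.lab = false  [S.fin == b.ok]
17. n11.val = 4  [terminal]
18. n10.fin = 11  [d.val + 7]
19. n10.live = false  [not D.acc]
20. n5.acc = 23  [S.fin + 26]
21. n2.val = "q"  [if A.idx then c.idx else "q"]
22. n1.val = "mq"  ["m" ++ A₁.val]
23. n12.val = 11  [terminal]
24. n0.live = false  [d.val > 11]
25. n0.fin = 10  [10]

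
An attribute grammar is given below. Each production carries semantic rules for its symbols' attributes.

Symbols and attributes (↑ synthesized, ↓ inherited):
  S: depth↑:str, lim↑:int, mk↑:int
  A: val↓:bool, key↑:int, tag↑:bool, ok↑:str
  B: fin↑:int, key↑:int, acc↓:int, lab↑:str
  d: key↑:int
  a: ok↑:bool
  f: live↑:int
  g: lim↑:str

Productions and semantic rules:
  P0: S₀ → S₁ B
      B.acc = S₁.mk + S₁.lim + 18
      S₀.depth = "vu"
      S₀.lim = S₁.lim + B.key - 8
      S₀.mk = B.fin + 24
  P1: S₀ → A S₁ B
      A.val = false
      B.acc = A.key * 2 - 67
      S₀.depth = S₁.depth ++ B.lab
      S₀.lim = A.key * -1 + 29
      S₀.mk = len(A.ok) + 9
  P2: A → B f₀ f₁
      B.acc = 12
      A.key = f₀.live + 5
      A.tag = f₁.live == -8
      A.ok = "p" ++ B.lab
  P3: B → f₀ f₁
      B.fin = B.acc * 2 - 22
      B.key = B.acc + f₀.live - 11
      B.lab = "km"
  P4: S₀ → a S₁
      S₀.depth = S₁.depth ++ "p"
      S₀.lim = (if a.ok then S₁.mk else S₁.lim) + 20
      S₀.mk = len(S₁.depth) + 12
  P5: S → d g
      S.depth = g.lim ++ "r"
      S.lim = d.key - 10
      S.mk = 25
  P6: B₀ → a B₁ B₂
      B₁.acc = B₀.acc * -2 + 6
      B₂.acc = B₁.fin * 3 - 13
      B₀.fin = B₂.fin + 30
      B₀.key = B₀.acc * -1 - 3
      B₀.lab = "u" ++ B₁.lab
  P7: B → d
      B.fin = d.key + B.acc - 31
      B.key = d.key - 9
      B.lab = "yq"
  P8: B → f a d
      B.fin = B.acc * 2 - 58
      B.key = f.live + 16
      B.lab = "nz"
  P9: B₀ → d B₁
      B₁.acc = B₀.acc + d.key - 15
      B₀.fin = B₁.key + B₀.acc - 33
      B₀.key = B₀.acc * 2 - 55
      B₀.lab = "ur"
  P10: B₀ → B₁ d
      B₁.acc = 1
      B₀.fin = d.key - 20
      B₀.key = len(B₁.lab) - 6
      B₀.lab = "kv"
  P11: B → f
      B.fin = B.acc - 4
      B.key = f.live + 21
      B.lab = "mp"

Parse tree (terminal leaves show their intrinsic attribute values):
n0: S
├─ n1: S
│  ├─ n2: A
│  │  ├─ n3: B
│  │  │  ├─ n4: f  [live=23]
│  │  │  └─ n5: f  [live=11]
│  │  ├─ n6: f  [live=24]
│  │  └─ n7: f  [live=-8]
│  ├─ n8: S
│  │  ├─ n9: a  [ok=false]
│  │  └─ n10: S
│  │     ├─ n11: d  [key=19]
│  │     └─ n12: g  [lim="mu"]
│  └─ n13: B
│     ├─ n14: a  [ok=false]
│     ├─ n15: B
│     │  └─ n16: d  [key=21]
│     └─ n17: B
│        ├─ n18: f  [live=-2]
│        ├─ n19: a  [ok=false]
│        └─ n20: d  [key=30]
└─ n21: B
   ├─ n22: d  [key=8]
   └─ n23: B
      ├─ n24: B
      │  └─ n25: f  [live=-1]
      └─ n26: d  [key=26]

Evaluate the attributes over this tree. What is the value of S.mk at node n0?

17

1. n2.val = false  [false]
2. n3.acc = 12  [12]
3. n4.live = 23  [terminal]
4. n5.live = 11  [terminal]
5. n3.fin = 2  [B.acc * 2 - 22]
6. n3.key = 24  [B.acc + f₀.live - 11]
7. n3.lab = "km"  ["km"]
8. n6.live = 24  [terminal]
9. n7.live = -8  [terminal]
10. n2.key = 29  [f₀.live + 5]
11. n2.tag = true  [f₁.live == -8]
12. n2.ok = "pkm"  ["p" ++ B.lab]
13. n9.ok = false  [terminal]
14. n11.key = 19  [terminal]
15. n12.lim = "mu"  [terminal]
16. n10.depth = "mur"  [g.lim ++ "r"]
17. n10.lim = 9  [d.key - 10]
18. n10.mk = 25  [25]
19. n8.depth = "murp"  [S₁.depth ++ "p"]
20. n8.lim = 29  [(if a.ok then S₁.mk else S₁.lim) + 20]
21. n8.mk = 15  [len(S₁.depth) + 12]
22. n13.acc = -9  [A.key * 2 - 67]
23. n14.ok = false  [terminal]
24. n15.acc = 24  [B₀.acc * -2 + 6]
25. n16.key = 21  [terminal]
26. n15.fin = 14  [d.key + B.acc - 31]
27. n15.key = 12  [d.key - 9]
28. n15.lab = "yq"  ["yq"]
29. n17.acc = 29  [B₁.fin * 3 - 13]
30. n18.live = -2  [terminal]
31. n19.ok = false  [terminal]
32. n20.key = 30  [terminal]
33. n17.fin = 0  [B.acc * 2 - 58]
34. n17.key = 14  [f.live + 16]
35. n17.lab = "nz"  ["nz"]
36. n13.fin = 30  [B₂.fin + 30]
37. n13.key = 6  [B₀.acc * -1 - 3]
38. n13.lab = "uyq"  ["u" ++ B₁.lab]
39. n1.depth = "murpuyq"  [S₁.depth ++ B.lab]
40. n1.lim = 0  [A.key * -1 + 29]
41. n1.mk = 12  [len(A.ok) + 9]
42. n21.acc = 30  [S₁.mk + S₁.lim + 18]
43. n22.key = 8  [terminal]
44. n23.acc = 23  [B₀.acc + d.key - 15]
45. n24.acc = 1  [1]
46. n25.live = -1  [terminal]
47. n24.fin = -3  [B.acc - 4]
48. n24.key = 20  [f.live + 21]
49. n24.lab = "mp"  ["mp"]
50. n26.key = 26  [terminal]
51. n23.fin = 6  [d.key - 20]
52. n23.key = -4  [len(B₁.lab) - 6]
53. n23.lab = "kv"  ["kv"]
54. n21.fin = -7  [B₁.key + B₀.acc - 33]
55. n21.key = 5  [B₀.acc * 2 - 55]
56. n21.lab = "ur"  ["ur"]
57. n0.depth = "vu"  ["vu"]
58. n0.lim = -3  [S₁.lim + B.key - 8]
59. n0.mk = 17  [B.fin + 24]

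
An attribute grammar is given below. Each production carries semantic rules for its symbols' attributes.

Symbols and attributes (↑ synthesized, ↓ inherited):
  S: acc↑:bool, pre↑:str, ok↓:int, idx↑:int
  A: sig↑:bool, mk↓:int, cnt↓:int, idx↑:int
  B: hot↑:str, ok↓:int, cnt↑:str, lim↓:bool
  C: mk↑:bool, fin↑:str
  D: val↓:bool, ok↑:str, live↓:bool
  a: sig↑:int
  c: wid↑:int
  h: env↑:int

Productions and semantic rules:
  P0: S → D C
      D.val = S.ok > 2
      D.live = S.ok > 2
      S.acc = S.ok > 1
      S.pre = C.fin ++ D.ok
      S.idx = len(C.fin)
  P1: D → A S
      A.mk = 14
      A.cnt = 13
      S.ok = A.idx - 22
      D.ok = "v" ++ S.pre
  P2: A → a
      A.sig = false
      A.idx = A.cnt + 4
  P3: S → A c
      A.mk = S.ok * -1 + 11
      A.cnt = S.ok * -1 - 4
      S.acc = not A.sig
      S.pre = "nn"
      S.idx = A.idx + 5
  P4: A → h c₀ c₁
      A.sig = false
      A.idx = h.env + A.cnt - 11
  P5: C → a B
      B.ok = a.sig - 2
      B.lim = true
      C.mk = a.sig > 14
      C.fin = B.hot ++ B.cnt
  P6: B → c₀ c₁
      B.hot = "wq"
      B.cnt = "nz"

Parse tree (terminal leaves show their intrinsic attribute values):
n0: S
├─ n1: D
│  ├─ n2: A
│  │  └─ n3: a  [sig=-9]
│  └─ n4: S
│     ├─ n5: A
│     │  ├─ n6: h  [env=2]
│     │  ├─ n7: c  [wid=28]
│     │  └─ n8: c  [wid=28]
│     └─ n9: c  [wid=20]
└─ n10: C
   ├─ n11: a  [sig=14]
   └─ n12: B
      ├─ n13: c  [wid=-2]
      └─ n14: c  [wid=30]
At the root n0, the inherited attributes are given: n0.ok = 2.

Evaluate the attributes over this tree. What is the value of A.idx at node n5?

1. n0.ok = 2  [given at root]
2. n1.val = false  [S.ok > 2]
3. n1.live = false  [S.ok > 2]
4. n2.mk = 14  [14]
5. n2.cnt = 13  [13]
6. n3.sig = -9  [terminal]
7. n2.sig = false  [false]
8. n2.idx = 17  [A.cnt + 4]
9. n4.ok = -5  [A.idx - 22]
10. n5.mk = 16  [S.ok * -1 + 11]
11. n5.cnt = 1  [S.ok * -1 - 4]
12. n6.env = 2  [terminal]
13. n7.wid = 28  [terminal]
14. n8.wid = 28  [terminal]
15. n5.sig = false  [false]
16. n5.idx = -8  [h.env + A.cnt - 11]
17. n9.wid = 20  [terminal]
18. n4.acc = true  [not A.sig]
19. n4.pre = "nn"  ["nn"]
20. n4.idx = -3  [A.idx + 5]
21. n1.ok = "vnn"  ["v" ++ S.pre]
22. n11.sig = 14  [terminal]
23. n12.ok = 12  [a.sig - 2]
24. n12.lim = true  [true]
25. n13.wid = -2  [terminal]
26. n14.wid = 30  [terminal]
27. n12.hot = "wq"  ["wq"]
28. n12.cnt = "nz"  ["nz"]
29. n10.mk = false  [a.sig > 14]
30. n10.fin = "wqnz"  [B.hot ++ B.cnt]
31. n0.acc = true  [S.ok > 1]
32. n0.pre = "wqnzvnn"  [C.fin ++ D.ok]
33. n0.idx = 4  [len(C.fin)]

-8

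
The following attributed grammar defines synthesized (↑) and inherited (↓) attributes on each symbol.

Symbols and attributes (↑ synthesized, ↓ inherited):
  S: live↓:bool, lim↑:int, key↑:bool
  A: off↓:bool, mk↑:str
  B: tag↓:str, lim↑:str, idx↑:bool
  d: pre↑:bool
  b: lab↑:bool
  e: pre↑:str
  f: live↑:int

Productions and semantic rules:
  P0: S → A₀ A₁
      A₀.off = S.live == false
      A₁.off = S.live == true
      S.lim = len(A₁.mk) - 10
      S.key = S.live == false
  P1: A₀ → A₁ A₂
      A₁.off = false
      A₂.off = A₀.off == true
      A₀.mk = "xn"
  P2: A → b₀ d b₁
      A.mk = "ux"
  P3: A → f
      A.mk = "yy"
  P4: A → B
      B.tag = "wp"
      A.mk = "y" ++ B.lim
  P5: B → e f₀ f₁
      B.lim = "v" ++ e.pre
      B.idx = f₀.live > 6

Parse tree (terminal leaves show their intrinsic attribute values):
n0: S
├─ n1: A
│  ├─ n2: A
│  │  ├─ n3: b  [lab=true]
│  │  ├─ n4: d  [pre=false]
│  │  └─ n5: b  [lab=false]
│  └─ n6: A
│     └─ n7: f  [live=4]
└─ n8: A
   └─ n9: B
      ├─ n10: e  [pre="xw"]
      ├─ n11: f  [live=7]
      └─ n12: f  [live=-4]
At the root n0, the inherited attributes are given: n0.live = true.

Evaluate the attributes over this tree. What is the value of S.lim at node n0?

1. n0.live = true  [given at root]
2. n1.off = false  [S.live == false]
3. n2.off = false  [false]
4. n3.lab = true  [terminal]
5. n4.pre = false  [terminal]
6. n5.lab = false  [terminal]
7. n2.mk = "ux"  ["ux"]
8. n6.off = false  [A₀.off == true]
9. n7.live = 4  [terminal]
10. n6.mk = "yy"  ["yy"]
11. n1.mk = "xn"  ["xn"]
12. n8.off = true  [S.live == true]
13. n9.tag = "wp"  ["wp"]
14. n10.pre = "xw"  [terminal]
15. n11.live = 7  [terminal]
16. n12.live = -4  [terminal]
17. n9.lim = "vxw"  ["v" ++ e.pre]
18. n9.idx = true  [f₀.live > 6]
19. n8.mk = "yvxw"  ["y" ++ B.lim]
20. n0.lim = -6  [len(A₁.mk) - 10]
21. n0.key = false  [S.live == false]

-6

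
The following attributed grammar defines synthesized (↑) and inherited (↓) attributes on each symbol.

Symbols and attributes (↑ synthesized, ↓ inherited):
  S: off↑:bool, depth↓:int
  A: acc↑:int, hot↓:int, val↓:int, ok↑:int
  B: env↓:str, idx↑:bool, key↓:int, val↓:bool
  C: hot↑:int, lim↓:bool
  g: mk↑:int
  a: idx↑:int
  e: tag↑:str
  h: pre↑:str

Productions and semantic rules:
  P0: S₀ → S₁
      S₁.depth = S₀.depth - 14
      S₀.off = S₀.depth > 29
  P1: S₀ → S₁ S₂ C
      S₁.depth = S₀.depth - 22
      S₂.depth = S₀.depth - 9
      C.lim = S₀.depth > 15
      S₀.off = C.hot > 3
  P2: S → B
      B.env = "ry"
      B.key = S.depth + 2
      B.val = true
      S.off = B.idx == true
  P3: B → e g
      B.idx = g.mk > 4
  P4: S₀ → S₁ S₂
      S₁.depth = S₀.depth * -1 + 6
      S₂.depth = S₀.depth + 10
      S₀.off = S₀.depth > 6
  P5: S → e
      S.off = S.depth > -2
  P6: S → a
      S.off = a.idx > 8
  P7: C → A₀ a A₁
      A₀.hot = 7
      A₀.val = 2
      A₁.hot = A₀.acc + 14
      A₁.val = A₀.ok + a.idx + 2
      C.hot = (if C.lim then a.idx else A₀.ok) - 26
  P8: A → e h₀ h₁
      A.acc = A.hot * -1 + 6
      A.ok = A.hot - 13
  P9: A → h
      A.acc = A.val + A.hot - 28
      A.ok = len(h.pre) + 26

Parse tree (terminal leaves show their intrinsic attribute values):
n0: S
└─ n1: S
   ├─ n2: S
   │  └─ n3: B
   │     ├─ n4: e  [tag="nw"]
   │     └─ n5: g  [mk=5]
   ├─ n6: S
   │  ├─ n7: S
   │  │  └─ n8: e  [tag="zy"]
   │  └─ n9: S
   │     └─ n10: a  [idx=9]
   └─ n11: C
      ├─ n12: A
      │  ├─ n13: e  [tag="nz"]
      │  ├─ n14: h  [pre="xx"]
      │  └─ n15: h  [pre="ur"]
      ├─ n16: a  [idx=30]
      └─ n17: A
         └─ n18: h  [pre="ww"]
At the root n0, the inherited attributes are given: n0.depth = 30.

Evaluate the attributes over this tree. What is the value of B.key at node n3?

1. n0.depth = 30  [given at root]
2. n1.depth = 16  [S₀.depth - 14]
3. n2.depth = -6  [S₀.depth - 22]
4. n3.env = "ry"  ["ry"]
5. n3.key = -4  [S.depth + 2]
6. n3.val = true  [true]
7. n4.tag = "nw"  [terminal]
8. n5.mk = 5  [terminal]
9. n3.idx = true  [g.mk > 4]
10. n2.off = true  [B.idx == true]
11. n6.depth = 7  [S₀.depth - 9]
12. n7.depth = -1  [S₀.depth * -1 + 6]
13. n8.tag = "zy"  [terminal]
14. n7.off = true  [S.depth > -2]
15. n9.depth = 17  [S₀.depth + 10]
16. n10.idx = 9  [terminal]
17. n9.off = true  [a.idx > 8]
18. n6.off = true  [S₀.depth > 6]
19. n11.lim = true  [S₀.depth > 15]
20. n12.hot = 7  [7]
21. n12.val = 2  [2]
22. n13.tag = "nz"  [terminal]
23. n14.pre = "xx"  [terminal]
24. n15.pre = "ur"  [terminal]
25. n12.acc = -1  [A.hot * -1 + 6]
26. n12.ok = -6  [A.hot - 13]
27. n16.idx = 30  [terminal]
28. n17.hot = 13  [A₀.acc + 14]
29. n17.val = 26  [A₀.ok + a.idx + 2]
30. n18.pre = "ww"  [terminal]
31. n17.acc = 11  [A.val + A.hot - 28]
32. n17.ok = 28  [len(h.pre) + 26]
33. n11.hot = 4  [(if C.lim then a.idx else A₀.ok) - 26]
34. n1.off = true  [C.hot > 3]
35. n0.off = true  [S₀.depth > 29]

-4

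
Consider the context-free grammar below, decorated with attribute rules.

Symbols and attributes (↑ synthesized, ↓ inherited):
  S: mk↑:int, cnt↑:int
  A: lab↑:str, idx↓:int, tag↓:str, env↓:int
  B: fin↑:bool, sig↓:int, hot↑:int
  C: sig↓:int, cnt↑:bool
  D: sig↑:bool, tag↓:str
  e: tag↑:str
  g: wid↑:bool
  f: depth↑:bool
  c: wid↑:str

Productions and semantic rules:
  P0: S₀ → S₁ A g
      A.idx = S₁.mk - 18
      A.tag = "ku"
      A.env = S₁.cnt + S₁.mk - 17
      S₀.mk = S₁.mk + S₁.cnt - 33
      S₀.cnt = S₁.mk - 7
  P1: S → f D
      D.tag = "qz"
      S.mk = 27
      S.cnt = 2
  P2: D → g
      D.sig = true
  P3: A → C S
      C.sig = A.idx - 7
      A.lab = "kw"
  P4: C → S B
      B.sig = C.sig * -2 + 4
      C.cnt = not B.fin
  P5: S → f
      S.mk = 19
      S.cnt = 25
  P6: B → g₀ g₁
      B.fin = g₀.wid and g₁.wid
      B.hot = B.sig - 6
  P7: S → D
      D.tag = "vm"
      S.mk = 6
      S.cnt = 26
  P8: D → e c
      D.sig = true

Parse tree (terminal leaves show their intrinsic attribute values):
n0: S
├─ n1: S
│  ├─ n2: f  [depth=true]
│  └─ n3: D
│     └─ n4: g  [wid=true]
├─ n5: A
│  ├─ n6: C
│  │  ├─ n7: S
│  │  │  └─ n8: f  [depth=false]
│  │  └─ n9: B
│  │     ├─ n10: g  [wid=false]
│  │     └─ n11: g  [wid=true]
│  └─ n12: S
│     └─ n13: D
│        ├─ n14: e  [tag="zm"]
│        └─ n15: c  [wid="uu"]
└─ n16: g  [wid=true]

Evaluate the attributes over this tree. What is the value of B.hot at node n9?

-6

1. n2.depth = true  [terminal]
2. n3.tag = "qz"  ["qz"]
3. n4.wid = true  [terminal]
4. n3.sig = true  [true]
5. n1.mk = 27  [27]
6. n1.cnt = 2  [2]
7. n5.idx = 9  [S₁.mk - 18]
8. n5.tag = "ku"  ["ku"]
9. n5.env = 12  [S₁.cnt + S₁.mk - 17]
10. n6.sig = 2  [A.idx - 7]
11. n8.depth = false  [terminal]
12. n7.mk = 19  [19]
13. n7.cnt = 25  [25]
14. n9.sig = 0  [C.sig * -2 + 4]
15. n10.wid = false  [terminal]
16. n11.wid = true  [terminal]
17. n9.fin = false  [g₀.wid and g₁.wid]
18. n9.hot = -6  [B.sig - 6]
19. n6.cnt = true  [not B.fin]
20. n13.tag = "vm"  ["vm"]
21. n14.tag = "zm"  [terminal]
22. n15.wid = "uu"  [terminal]
23. n13.sig = true  [true]
24. n12.mk = 6  [6]
25. n12.cnt = 26  [26]
26. n5.lab = "kw"  ["kw"]
27. n16.wid = true  [terminal]
28. n0.mk = -4  [S₁.mk + S₁.cnt - 33]
29. n0.cnt = 20  [S₁.mk - 7]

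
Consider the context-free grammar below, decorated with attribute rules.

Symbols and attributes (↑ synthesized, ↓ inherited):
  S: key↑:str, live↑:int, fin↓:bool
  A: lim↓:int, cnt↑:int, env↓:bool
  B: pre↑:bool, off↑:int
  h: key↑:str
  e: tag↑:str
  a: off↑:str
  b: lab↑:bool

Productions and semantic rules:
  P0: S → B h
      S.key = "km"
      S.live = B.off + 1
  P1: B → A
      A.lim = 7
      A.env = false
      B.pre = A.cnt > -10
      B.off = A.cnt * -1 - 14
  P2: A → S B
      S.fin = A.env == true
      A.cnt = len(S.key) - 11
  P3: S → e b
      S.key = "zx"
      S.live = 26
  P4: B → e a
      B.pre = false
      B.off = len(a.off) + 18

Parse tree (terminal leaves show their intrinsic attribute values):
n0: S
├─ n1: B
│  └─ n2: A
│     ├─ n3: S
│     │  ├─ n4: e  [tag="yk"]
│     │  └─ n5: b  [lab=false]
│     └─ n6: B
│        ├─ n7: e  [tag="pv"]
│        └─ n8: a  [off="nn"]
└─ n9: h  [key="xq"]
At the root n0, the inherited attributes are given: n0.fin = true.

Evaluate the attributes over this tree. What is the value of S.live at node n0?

-4

1. n0.fin = true  [given at root]
2. n2.lim = 7  [7]
3. n2.env = false  [false]
4. n3.fin = false  [A.env == true]
5. n4.tag = "yk"  [terminal]
6. n5.lab = false  [terminal]
7. n3.key = "zx"  ["zx"]
8. n3.live = 26  [26]
9. n7.tag = "pv"  [terminal]
10. n8.off = "nn"  [terminal]
11. n6.pre = false  [false]
12. n6.off = 20  [len(a.off) + 18]
13. n2.cnt = -9  [len(S.key) - 11]
14. n1.pre = true  [A.cnt > -10]
15. n1.off = -5  [A.cnt * -1 - 14]
16. n9.key = "xq"  [terminal]
17. n0.key = "km"  ["km"]
18. n0.live = -4  [B.off + 1]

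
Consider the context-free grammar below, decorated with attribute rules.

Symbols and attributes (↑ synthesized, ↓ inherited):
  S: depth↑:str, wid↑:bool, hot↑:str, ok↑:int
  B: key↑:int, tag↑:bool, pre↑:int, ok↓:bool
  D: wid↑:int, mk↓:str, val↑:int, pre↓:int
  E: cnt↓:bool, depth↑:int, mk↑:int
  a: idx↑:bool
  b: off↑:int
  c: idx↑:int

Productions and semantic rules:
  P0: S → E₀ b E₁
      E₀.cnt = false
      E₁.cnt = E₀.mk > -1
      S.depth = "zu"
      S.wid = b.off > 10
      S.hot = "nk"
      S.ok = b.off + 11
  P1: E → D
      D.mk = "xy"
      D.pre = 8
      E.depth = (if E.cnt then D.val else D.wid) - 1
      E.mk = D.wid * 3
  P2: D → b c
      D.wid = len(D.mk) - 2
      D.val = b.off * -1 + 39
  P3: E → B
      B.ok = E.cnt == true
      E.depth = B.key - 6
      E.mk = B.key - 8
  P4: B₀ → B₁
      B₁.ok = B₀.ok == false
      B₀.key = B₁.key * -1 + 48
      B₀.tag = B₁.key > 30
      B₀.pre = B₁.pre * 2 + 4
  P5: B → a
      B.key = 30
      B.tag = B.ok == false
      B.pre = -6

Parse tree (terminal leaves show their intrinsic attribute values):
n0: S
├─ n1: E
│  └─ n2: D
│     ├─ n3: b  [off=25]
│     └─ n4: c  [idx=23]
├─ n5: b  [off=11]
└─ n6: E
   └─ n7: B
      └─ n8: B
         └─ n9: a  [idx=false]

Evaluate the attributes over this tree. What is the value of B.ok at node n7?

true

1. n1.cnt = false  [false]
2. n2.mk = "xy"  ["xy"]
3. n2.pre = 8  [8]
4. n3.off = 25  [terminal]
5. n4.idx = 23  [terminal]
6. n2.wid = 0  [len(D.mk) - 2]
7. n2.val = 14  [b.off * -1 + 39]
8. n1.depth = -1  [(if E.cnt then D.val else D.wid) - 1]
9. n1.mk = 0  [D.wid * 3]
10. n5.off = 11  [terminal]
11. n6.cnt = true  [E₀.mk > -1]
12. n7.ok = true  [E.cnt == true]
13. n8.ok = false  [B₀.ok == false]
14. n9.idx = false  [terminal]
15. n8.key = 30  [30]
16. n8.tag = true  [B.ok == false]
17. n8.pre = -6  [-6]
18. n7.key = 18  [B₁.key * -1 + 48]
19. n7.tag = false  [B₁.key > 30]
20. n7.pre = -8  [B₁.pre * 2 + 4]
21. n6.depth = 12  [B.key - 6]
22. n6.mk = 10  [B.key - 8]
23. n0.depth = "zu"  ["zu"]
24. n0.wid = true  [b.off > 10]
25. n0.hot = "nk"  ["nk"]
26. n0.ok = 22  [b.off + 11]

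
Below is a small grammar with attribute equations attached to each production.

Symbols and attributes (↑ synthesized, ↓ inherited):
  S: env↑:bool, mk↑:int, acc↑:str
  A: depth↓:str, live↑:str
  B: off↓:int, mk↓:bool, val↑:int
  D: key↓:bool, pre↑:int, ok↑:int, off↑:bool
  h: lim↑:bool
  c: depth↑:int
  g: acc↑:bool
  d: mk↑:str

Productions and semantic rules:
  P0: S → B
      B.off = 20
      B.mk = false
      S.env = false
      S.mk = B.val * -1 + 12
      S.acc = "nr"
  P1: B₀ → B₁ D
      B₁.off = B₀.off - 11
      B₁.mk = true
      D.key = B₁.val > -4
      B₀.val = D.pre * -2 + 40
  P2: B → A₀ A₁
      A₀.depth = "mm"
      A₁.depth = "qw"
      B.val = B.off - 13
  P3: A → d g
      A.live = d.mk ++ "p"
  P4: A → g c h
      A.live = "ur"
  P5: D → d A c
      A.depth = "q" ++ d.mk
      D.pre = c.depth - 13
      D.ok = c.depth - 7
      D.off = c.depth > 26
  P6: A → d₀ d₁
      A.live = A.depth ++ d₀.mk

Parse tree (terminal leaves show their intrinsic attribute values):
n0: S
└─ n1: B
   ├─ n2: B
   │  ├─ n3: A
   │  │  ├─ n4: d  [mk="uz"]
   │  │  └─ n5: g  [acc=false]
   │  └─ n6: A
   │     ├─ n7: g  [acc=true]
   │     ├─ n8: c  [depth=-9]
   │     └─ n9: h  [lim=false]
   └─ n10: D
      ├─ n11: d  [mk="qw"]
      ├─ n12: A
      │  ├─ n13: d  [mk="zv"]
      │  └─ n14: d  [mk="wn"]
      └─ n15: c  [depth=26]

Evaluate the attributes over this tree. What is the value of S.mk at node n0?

1. n1.off = 20  [20]
2. n1.mk = false  [false]
3. n2.off = 9  [B₀.off - 11]
4. n2.mk = true  [true]
5. n3.depth = "mm"  ["mm"]
6. n4.mk = "uz"  [terminal]
7. n5.acc = false  [terminal]
8. n3.live = "uzp"  [d.mk ++ "p"]
9. n6.depth = "qw"  ["qw"]
10. n7.acc = true  [terminal]
11. n8.depth = -9  [terminal]
12. n9.lim = false  [terminal]
13. n6.live = "ur"  ["ur"]
14. n2.val = -4  [B.off - 13]
15. n10.key = false  [B₁.val > -4]
16. n11.mk = "qw"  [terminal]
17. n12.depth = "qqw"  ["q" ++ d.mk]
18. n13.mk = "zv"  [terminal]
19. n14.mk = "wn"  [terminal]
20. n12.live = "qqwzv"  [A.depth ++ d₀.mk]
21. n15.depth = 26  [terminal]
22. n10.pre = 13  [c.depth - 13]
23. n10.ok = 19  [c.depth - 7]
24. n10.off = false  [c.depth > 26]
25. n1.val = 14  [D.pre * -2 + 40]
26. n0.env = false  [false]
27. n0.mk = -2  [B.val * -1 + 12]
28. n0.acc = "nr"  ["nr"]

-2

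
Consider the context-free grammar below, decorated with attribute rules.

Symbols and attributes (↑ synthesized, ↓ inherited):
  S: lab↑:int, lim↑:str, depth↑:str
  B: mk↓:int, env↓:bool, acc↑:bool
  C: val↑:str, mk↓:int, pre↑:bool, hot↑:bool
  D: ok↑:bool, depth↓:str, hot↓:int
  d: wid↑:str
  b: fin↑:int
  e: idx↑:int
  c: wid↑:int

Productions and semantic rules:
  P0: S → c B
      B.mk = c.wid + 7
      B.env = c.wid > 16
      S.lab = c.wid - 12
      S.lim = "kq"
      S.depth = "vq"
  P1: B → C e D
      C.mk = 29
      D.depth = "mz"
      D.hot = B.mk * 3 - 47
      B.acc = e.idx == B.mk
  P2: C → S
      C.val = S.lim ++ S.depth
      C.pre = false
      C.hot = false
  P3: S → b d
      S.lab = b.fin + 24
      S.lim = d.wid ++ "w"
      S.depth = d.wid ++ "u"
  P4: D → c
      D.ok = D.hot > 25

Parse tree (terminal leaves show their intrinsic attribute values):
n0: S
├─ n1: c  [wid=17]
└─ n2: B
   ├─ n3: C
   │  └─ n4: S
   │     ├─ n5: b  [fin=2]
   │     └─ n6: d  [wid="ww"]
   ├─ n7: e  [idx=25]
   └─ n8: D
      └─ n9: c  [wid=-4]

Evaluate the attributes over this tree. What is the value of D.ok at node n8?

false

1. n1.wid = 17  [terminal]
2. n2.mk = 24  [c.wid + 7]
3. n2.env = true  [c.wid > 16]
4. n3.mk = 29  [29]
5. n5.fin = 2  [terminal]
6. n6.wid = "ww"  [terminal]
7. n4.lab = 26  [b.fin + 24]
8. n4.lim = "www"  [d.wid ++ "w"]
9. n4.depth = "wwu"  [d.wid ++ "u"]
10. n3.val = "wwwwwu"  [S.lim ++ S.depth]
11. n3.pre = false  [false]
12. n3.hot = false  [false]
13. n7.idx = 25  [terminal]
14. n8.depth = "mz"  ["mz"]
15. n8.hot = 25  [B.mk * 3 - 47]
16. n9.wid = -4  [terminal]
17. n8.ok = false  [D.hot > 25]
18. n2.acc = false  [e.idx == B.mk]
19. n0.lab = 5  [c.wid - 12]
20. n0.lim = "kq"  ["kq"]
21. n0.depth = "vq"  ["vq"]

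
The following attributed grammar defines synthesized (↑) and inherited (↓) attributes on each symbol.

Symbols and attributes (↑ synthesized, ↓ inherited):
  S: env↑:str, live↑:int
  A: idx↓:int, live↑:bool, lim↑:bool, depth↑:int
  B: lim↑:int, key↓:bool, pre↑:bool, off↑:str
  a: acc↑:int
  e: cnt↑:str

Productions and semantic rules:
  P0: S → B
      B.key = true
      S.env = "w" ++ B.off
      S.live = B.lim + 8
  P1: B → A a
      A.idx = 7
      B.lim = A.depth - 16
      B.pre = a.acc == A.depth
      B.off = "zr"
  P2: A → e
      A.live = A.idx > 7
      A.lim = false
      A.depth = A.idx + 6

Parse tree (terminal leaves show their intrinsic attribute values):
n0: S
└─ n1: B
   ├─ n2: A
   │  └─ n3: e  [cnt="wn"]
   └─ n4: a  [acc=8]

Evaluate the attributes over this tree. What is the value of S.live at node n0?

1. n1.key = true  [true]
2. n2.idx = 7  [7]
3. n3.cnt = "wn"  [terminal]
4. n2.live = false  [A.idx > 7]
5. n2.lim = false  [false]
6. n2.depth = 13  [A.idx + 6]
7. n4.acc = 8  [terminal]
8. n1.lim = -3  [A.depth - 16]
9. n1.pre = false  [a.acc == A.depth]
10. n1.off = "zr"  ["zr"]
11. n0.env = "wzr"  ["w" ++ B.off]
12. n0.live = 5  [B.lim + 8]

5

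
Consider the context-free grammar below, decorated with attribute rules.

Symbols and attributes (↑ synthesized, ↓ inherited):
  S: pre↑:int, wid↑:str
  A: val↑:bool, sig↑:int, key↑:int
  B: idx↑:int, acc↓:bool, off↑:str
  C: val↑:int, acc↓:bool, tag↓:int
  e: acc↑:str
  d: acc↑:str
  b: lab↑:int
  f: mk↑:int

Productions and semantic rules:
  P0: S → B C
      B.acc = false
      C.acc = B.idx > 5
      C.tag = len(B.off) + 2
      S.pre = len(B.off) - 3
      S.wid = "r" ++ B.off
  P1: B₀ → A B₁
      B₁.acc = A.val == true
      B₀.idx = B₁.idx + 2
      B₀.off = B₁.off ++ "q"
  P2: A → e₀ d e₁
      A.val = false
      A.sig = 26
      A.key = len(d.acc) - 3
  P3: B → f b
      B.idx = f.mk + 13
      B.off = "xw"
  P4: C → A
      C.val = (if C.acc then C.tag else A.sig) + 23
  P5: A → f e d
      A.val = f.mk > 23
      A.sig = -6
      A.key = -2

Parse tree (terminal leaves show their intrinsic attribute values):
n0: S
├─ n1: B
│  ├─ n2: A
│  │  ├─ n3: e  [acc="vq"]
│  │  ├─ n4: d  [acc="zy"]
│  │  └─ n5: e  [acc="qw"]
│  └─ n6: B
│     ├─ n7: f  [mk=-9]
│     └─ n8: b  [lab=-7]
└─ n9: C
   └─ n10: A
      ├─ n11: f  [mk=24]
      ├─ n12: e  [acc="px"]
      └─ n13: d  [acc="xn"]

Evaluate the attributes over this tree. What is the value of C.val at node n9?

28

1. n1.acc = false  [false]
2. n3.acc = "vq"  [terminal]
3. n4.acc = "zy"  [terminal]
4. n5.acc = "qw"  [terminal]
5. n2.val = false  [false]
6. n2.sig = 26  [26]
7. n2.key = -1  [len(d.acc) - 3]
8. n6.acc = false  [A.val == true]
9. n7.mk = -9  [terminal]
10. n8.lab = -7  [terminal]
11. n6.idx = 4  [f.mk + 13]
12. n6.off = "xw"  ["xw"]
13. n1.idx = 6  [B₁.idx + 2]
14. n1.off = "xwq"  [B₁.off ++ "q"]
15. n9.acc = true  [B.idx > 5]
16. n9.tag = 5  [len(B.off) + 2]
17. n11.mk = 24  [terminal]
18. n12.acc = "px"  [terminal]
19. n13.acc = "xn"  [terminal]
20. n10.val = true  [f.mk > 23]
21. n10.sig = -6  [-6]
22. n10.key = -2  [-2]
23. n9.val = 28  [(if C.acc then C.tag else A.sig) + 23]
24. n0.pre = 0  [len(B.off) - 3]
25. n0.wid = "rxwq"  ["r" ++ B.off]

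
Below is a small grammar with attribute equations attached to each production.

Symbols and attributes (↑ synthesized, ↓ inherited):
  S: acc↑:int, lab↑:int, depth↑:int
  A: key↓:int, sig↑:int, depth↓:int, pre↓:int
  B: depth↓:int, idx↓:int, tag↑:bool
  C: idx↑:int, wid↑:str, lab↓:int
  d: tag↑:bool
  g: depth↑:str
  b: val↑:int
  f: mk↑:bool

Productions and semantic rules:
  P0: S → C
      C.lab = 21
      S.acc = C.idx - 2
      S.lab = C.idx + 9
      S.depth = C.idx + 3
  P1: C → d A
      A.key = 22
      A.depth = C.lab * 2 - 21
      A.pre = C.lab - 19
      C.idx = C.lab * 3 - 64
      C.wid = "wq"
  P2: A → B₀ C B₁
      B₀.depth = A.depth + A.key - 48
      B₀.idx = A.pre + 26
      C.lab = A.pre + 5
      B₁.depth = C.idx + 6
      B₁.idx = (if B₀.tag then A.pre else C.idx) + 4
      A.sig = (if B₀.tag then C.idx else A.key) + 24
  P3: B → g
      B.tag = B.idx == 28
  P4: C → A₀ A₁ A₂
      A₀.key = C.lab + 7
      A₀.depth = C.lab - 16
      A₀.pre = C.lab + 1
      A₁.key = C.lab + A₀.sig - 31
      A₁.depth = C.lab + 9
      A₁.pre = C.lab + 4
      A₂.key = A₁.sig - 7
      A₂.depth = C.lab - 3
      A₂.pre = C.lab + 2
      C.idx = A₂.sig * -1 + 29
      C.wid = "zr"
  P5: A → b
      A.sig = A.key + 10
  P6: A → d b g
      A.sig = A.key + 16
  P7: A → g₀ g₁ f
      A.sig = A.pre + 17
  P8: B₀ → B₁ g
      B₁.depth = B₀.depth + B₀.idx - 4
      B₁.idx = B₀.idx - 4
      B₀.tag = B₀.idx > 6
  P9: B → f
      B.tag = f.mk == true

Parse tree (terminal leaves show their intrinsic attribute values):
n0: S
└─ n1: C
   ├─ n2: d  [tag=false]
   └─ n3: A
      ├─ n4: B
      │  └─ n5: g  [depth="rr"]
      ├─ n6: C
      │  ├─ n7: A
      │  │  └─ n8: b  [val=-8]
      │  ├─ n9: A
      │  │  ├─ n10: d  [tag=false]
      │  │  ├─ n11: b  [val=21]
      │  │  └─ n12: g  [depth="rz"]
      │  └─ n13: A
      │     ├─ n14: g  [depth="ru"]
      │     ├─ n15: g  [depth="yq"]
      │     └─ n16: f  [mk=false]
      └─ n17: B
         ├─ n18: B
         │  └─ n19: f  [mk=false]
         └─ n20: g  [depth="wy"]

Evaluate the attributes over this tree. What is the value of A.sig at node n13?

26

1. n1.lab = 21  [21]
2. n2.tag = false  [terminal]
3. n3.key = 22  [22]
4. n3.depth = 21  [C.lab * 2 - 21]
5. n3.pre = 2  [C.lab - 19]
6. n4.depth = -5  [A.depth + A.key - 48]
7. n4.idx = 28  [A.pre + 26]
8. n5.depth = "rr"  [terminal]
9. n4.tag = true  [B.idx == 28]
10. n6.lab = 7  [A.pre + 5]
11. n7.key = 14  [C.lab + 7]
12. n7.depth = -9  [C.lab - 16]
13. n7.pre = 8  [C.lab + 1]
14. n8.val = -8  [terminal]
15. n7.sig = 24  [A.key + 10]
16. n9.key = 0  [C.lab + A₀.sig - 31]
17. n9.depth = 16  [C.lab + 9]
18. n9.pre = 11  [C.lab + 4]
19. n10.tag = false  [terminal]
20. n11.val = 21  [terminal]
21. n12.depth = "rz"  [terminal]
22. n9.sig = 16  [A.key + 16]
23. n13.key = 9  [A₁.sig - 7]
24. n13.depth = 4  [C.lab - 3]
25. n13.pre = 9  [C.lab + 2]
26. n14.depth = "ru"  [terminal]
27. n15.depth = "yq"  [terminal]
28. n16.mk = false  [terminal]
29. n13.sig = 26  [A.pre + 17]
30. n6.idx = 3  [A₂.sig * -1 + 29]
31. n6.wid = "zr"  ["zr"]
32. n17.depth = 9  [C.idx + 6]
33. n17.idx = 6  [(if B₀.tag then A.pre else C.idx) + 4]
34. n18.depth = 11  [B₀.depth + B₀.idx - 4]
35. n18.idx = 2  [B₀.idx - 4]
36. n19.mk = false  [terminal]
37. n18.tag = false  [f.mk == true]
38. n20.depth = "wy"  [terminal]
39. n17.tag = false  [B₀.idx > 6]
40. n3.sig = 27  [(if B₀.tag then C.idx else A.key) + 24]
41. n1.idx = -1  [C.lab * 3 - 64]
42. n1.wid = "wq"  ["wq"]
43. n0.acc = -3  [C.idx - 2]
44. n0.lab = 8  [C.idx + 9]
45. n0.depth = 2  [C.idx + 3]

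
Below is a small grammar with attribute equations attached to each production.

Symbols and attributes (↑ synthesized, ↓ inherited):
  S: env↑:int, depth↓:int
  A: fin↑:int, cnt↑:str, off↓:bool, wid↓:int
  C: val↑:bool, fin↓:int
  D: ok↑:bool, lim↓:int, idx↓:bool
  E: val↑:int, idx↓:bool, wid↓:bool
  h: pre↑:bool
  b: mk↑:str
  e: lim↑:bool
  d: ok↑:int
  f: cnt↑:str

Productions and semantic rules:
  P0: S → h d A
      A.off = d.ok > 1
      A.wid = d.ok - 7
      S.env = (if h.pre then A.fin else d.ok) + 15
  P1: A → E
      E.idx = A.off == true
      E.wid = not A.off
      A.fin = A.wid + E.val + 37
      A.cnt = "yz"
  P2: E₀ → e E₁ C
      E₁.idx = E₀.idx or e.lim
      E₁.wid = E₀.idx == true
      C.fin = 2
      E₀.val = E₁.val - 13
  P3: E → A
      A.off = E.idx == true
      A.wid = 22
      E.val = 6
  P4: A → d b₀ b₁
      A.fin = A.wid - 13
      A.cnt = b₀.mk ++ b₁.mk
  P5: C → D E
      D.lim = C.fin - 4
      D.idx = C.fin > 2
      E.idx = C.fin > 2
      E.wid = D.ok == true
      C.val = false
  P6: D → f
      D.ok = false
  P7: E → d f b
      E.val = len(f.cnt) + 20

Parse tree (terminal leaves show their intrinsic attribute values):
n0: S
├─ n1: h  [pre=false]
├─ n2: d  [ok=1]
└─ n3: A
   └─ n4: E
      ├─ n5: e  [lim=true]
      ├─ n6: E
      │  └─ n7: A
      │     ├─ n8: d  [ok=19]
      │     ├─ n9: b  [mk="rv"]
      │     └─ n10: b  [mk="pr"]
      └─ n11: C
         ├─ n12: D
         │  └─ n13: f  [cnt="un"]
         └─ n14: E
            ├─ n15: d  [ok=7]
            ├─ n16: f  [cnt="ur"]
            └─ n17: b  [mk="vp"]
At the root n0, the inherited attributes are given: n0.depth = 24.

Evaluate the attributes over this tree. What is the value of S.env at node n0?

16

1. n0.depth = 24  [given at root]
2. n1.pre = false  [terminal]
3. n2.ok = 1  [terminal]
4. n3.off = false  [d.ok > 1]
5. n3.wid = -6  [d.ok - 7]
6. n4.idx = false  [A.off == true]
7. n4.wid = true  [not A.off]
8. n5.lim = true  [terminal]
9. n6.idx = true  [E₀.idx or e.lim]
10. n6.wid = false  [E₀.idx == true]
11. n7.off = true  [E.idx == true]
12. n7.wid = 22  [22]
13. n8.ok = 19  [terminal]
14. n9.mk = "rv"  [terminal]
15. n10.mk = "pr"  [terminal]
16. n7.fin = 9  [A.wid - 13]
17. n7.cnt = "rvpr"  [b₀.mk ++ b₁.mk]
18. n6.val = 6  [6]
19. n11.fin = 2  [2]
20. n12.lim = -2  [C.fin - 4]
21. n12.idx = false  [C.fin > 2]
22. n13.cnt = "un"  [terminal]
23. n12.ok = false  [false]
24. n14.idx = false  [C.fin > 2]
25. n14.wid = false  [D.ok == true]
26. n15.ok = 7  [terminal]
27. n16.cnt = "ur"  [terminal]
28. n17.mk = "vp"  [terminal]
29. n14.val = 22  [len(f.cnt) + 20]
30. n11.val = false  [false]
31. n4.val = -7  [E₁.val - 13]
32. n3.fin = 24  [A.wid + E.val + 37]
33. n3.cnt = "yz"  ["yz"]
34. n0.env = 16  [(if h.pre then A.fin else d.ok) + 15]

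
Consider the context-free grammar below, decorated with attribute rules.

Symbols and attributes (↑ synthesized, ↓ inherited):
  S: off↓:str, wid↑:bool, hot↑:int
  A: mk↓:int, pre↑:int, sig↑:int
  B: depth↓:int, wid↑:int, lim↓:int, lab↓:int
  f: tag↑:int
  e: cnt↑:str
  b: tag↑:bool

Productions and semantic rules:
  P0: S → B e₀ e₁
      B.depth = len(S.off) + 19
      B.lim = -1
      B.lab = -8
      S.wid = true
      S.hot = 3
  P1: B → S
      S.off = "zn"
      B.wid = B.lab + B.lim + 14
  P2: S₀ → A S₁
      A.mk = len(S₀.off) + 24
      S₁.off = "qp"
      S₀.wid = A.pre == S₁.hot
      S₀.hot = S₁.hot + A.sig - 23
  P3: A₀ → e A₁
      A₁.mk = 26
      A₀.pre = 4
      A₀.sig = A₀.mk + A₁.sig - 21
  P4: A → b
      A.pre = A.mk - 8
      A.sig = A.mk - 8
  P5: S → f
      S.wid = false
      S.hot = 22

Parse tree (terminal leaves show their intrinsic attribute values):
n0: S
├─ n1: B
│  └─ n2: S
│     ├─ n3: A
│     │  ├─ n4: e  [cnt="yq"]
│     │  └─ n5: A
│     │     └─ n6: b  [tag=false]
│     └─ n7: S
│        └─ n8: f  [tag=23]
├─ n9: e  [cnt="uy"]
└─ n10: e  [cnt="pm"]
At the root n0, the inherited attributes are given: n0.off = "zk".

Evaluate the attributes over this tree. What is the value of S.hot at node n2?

22

1. n0.off = "zk"  [given at root]
2. n1.depth = 21  [len(S.off) + 19]
3. n1.lim = -1  [-1]
4. n1.lab = -8  [-8]
5. n2.off = "zn"  ["zn"]
6. n3.mk = 26  [len(S₀.off) + 24]
7. n4.cnt = "yq"  [terminal]
8. n5.mk = 26  [26]
9. n6.tag = false  [terminal]
10. n5.pre = 18  [A.mk - 8]
11. n5.sig = 18  [A.mk - 8]
12. n3.pre = 4  [4]
13. n3.sig = 23  [A₀.mk + A₁.sig - 21]
14. n7.off = "qp"  ["qp"]
15. n8.tag = 23  [terminal]
16. n7.wid = false  [false]
17. n7.hot = 22  [22]
18. n2.wid = false  [A.pre == S₁.hot]
19. n2.hot = 22  [S₁.hot + A.sig - 23]
20. n1.wid = 5  [B.lab + B.lim + 14]
21. n9.cnt = "uy"  [terminal]
22. n10.cnt = "pm"  [terminal]
23. n0.wid = true  [true]
24. n0.hot = 3  [3]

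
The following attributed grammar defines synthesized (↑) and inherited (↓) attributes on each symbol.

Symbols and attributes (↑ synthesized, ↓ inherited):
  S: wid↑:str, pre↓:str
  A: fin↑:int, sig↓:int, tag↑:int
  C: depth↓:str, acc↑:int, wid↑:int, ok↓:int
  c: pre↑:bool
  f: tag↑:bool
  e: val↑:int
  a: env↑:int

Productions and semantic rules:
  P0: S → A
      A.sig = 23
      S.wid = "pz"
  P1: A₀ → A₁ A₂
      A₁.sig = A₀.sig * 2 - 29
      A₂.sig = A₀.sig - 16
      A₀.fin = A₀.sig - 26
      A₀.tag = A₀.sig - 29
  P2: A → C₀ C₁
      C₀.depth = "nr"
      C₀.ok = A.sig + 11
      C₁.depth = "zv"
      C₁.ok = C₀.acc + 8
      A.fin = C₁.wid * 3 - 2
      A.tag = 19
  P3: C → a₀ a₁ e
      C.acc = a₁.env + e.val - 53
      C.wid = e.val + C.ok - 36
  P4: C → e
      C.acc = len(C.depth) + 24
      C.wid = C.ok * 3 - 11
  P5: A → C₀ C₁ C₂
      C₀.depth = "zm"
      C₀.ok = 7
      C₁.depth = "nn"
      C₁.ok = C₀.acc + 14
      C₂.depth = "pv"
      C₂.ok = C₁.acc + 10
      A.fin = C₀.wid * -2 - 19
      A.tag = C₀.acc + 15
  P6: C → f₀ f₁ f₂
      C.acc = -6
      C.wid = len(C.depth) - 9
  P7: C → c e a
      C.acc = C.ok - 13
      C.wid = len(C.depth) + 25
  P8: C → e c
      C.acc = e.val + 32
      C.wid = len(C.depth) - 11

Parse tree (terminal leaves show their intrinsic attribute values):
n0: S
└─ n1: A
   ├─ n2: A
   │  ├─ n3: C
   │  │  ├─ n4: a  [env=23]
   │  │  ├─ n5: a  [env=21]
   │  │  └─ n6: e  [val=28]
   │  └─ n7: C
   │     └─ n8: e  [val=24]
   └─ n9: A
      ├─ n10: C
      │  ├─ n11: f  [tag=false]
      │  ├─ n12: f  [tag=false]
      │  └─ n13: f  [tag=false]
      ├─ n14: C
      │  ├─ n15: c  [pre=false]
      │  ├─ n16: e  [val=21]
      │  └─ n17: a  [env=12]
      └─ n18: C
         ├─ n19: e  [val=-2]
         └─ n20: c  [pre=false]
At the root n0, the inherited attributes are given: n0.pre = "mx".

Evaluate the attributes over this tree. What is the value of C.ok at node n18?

5

1. n0.pre = "mx"  [given at root]
2. n1.sig = 23  [23]
3. n2.sig = 17  [A₀.sig * 2 - 29]
4. n3.depth = "nr"  ["nr"]
5. n3.ok = 28  [A.sig + 11]
6. n4.env = 23  [terminal]
7. n5.env = 21  [terminal]
8. n6.val = 28  [terminal]
9. n3.acc = -4  [a₁.env + e.val - 53]
10. n3.wid = 20  [e.val + C.ok - 36]
11. n7.depth = "zv"  ["zv"]
12. n7.ok = 4  [C₀.acc + 8]
13. n8.val = 24  [terminal]
14. n7.acc = 26  [len(C.depth) + 24]
15. n7.wid = 1  [C.ok * 3 - 11]
16. n2.fin = 1  [C₁.wid * 3 - 2]
17. n2.tag = 19  [19]
18. n9.sig = 7  [A₀.sig - 16]
19. n10.depth = "zm"  ["zm"]
20. n10.ok = 7  [7]
21. n11.tag = false  [terminal]
22. n12.tag = false  [terminal]
23. n13.tag = false  [terminal]
24. n10.acc = -6  [-6]
25. n10.wid = -7  [len(C.depth) - 9]
26. n14.depth = "nn"  ["nn"]
27. n14.ok = 8  [C₀.acc + 14]
28. n15.pre = false  [terminal]
29. n16.val = 21  [terminal]
30. n17.env = 12  [terminal]
31. n14.acc = -5  [C.ok - 13]
32. n14.wid = 27  [len(C.depth) + 25]
33. n18.depth = "pv"  ["pv"]
34. n18.ok = 5  [C₁.acc + 10]
35. n19.val = -2  [terminal]
36. n20.pre = false  [terminal]
37. n18.acc = 30  [e.val + 32]
38. n18.wid = -9  [len(C.depth) - 11]
39. n9.fin = -5  [C₀.wid * -2 - 19]
40. n9.tag = 9  [C₀.acc + 15]
41. n1.fin = -3  [A₀.sig - 26]
42. n1.tag = -6  [A₀.sig - 29]
43. n0.wid = "pz"  ["pz"]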